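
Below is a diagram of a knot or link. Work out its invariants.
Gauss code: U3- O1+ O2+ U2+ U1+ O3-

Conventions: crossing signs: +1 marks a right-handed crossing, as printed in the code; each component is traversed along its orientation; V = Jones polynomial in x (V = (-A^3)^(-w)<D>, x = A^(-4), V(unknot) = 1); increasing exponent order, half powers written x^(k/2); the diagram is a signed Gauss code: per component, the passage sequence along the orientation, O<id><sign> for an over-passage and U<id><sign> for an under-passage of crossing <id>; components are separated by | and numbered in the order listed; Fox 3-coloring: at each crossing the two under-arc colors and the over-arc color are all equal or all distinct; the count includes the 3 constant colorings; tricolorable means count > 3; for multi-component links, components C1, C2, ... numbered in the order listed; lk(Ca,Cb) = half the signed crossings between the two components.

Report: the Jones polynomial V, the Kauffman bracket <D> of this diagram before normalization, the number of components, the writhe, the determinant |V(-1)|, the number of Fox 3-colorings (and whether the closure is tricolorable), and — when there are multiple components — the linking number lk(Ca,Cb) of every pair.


V(x) = 1
bracket: -A^3, w = +1
1 component, writhe +1, over 3 crossings
det 1, colorings 3 of 3^3 — not tricolorable
observation: w = +1 shifts under R1 moves; the (-A^3)^(-1) factor cancels that in V


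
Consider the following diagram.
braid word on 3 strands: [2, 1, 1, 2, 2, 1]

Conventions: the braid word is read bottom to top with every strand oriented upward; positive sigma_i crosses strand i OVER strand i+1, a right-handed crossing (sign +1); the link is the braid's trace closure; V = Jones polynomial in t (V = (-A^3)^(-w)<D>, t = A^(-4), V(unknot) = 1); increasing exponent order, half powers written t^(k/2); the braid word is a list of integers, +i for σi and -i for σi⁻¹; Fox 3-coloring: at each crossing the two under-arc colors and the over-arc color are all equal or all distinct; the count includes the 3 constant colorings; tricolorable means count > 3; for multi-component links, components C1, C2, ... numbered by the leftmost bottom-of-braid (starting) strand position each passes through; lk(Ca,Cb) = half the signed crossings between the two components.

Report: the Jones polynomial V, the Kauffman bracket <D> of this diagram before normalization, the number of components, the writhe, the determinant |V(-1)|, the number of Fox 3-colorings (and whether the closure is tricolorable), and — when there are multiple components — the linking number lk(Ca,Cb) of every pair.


Jones polynomial: V(t) = t^2 + t^4 - t^5 + t^6 - t^7
<D> = -A^-10 + A^-6 - A^-2 + A^2 + A^10; writhe +6
components 1, writhe +6 (6 crossings)
3-colorings: 3 of 3^6, det 5 — not tricolorable
note: w = +6 shifts under R1 moves; the (-A^3)^(-6) factor cancels that in V


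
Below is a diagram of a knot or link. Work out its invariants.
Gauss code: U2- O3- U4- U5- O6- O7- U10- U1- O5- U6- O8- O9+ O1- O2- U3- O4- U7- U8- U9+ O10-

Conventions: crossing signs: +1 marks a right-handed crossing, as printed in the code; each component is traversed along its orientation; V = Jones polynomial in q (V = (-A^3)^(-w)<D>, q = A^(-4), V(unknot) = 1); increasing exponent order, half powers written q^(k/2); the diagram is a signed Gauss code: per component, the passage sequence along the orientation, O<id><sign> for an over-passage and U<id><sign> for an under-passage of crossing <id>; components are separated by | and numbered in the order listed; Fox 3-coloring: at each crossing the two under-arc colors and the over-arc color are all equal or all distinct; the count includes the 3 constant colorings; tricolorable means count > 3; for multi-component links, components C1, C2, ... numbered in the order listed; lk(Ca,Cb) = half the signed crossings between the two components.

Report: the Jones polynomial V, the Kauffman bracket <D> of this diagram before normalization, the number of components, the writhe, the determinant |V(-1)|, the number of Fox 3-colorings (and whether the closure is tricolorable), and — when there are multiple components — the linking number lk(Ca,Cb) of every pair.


Jones polynomial: V(q) = -q^-8 + q^-5 + q^-3
<D> = A^-12 + A^-4 - A^8; writhe -8
components 1, writhe -8 (10 crossings)
3-colorings: 9 of 3^10, det 3 — tricolorable
note: w = -8 (over 10 crossings) is diagram-only; (-A^3)^(8) removes it from V


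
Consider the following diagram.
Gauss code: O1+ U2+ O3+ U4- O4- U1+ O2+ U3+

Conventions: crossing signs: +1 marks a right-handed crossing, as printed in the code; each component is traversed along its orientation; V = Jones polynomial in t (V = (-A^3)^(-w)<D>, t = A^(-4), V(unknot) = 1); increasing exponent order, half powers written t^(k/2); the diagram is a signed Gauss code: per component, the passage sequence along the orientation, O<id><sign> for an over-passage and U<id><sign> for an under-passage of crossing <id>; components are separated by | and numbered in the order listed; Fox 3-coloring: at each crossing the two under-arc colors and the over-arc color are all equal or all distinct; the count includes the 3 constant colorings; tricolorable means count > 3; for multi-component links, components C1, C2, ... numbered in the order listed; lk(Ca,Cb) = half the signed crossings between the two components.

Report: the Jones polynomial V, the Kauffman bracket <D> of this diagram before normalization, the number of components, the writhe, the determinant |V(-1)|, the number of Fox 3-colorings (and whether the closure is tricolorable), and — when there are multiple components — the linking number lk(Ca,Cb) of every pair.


V = t + t^3 - t^4
<D> = -A^-10 + A^-6 + A^2 (w = +2)
1 component over 4 crossings, w = +2
9 Fox colorings among 3^4, |V(-1)| = 3: tricolorable
why: V spans 3 powers of t: at least 3 crossings in any diagram


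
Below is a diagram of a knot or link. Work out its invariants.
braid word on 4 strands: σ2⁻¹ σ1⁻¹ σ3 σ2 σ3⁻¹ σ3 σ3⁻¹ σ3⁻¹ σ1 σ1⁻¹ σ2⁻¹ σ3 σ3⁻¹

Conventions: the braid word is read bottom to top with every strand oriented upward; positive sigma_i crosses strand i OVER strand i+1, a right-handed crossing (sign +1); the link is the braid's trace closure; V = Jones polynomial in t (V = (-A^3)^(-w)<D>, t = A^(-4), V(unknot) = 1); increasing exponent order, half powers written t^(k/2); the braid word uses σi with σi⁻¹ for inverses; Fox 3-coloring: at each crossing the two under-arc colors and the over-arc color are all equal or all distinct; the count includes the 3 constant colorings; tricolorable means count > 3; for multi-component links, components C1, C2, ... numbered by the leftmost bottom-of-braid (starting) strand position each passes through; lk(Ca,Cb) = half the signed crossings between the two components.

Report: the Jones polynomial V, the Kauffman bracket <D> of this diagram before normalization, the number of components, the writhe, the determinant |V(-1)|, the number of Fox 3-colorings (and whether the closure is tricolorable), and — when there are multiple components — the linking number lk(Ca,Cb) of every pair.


Jones polynomial: V(t) = -t^-4 + t^-3 + t^-1
<D> = -A^-5 - A^3 + A^7; writhe -3
components 1, writhe -3 (13 crossings)
3-colorings: 9 of 3^13, det 3 — tricolorable
note: inverse pairs cancel, leaving σ2⁻¹ σ1⁻¹ σ3 σ2 σ3⁻¹ σ3⁻¹ σ2⁻¹


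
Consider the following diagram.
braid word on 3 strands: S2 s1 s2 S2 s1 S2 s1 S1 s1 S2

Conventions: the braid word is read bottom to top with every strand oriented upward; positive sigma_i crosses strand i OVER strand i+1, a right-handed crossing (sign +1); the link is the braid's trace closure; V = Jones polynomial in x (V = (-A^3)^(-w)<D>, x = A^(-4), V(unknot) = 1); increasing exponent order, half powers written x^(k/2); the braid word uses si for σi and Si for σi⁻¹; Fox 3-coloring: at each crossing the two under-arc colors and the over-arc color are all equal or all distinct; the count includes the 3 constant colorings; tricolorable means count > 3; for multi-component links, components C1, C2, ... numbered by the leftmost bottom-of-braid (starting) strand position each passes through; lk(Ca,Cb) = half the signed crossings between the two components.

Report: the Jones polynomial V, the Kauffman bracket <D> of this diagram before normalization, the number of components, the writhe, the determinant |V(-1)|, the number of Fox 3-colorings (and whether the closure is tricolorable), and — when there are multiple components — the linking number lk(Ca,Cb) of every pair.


Jones polynomial: V(x) = -x^-3 + 2x^-2 - 2x^-1 + 3 - 2x + 2x^2 - x^3
<D> = -A^-12 + 2A^-8 - 2A^-4 + 3 - 2A^4 + 2A^8 - A^12; writhe 0
components 1, writhe 0 (10 crossings)
3-colorings: 3 of 3^10, det 13 — not tricolorable
note: free reduction leaves σ2⁻¹ σ1 σ1 σ2⁻¹ σ1 σ2⁻¹ of the original 10 letters


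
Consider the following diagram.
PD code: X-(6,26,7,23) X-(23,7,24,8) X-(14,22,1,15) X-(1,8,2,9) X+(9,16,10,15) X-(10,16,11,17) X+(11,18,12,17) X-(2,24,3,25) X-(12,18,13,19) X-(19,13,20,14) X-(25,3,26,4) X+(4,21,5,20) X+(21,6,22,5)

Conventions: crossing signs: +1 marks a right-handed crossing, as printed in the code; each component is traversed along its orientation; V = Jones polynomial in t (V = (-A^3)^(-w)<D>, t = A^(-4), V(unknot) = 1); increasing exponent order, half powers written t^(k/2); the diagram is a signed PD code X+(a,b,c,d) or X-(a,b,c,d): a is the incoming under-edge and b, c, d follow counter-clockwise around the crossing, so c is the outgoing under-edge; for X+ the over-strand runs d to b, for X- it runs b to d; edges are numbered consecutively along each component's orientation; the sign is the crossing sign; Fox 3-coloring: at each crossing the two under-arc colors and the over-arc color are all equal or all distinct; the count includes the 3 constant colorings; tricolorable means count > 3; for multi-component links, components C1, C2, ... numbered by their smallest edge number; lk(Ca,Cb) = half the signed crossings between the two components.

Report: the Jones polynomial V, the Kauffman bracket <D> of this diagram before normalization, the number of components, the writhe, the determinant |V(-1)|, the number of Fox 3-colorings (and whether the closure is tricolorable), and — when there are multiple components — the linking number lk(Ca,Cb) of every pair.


Jones polynomial: V(t) = t^-7 - 2t^-6 + 3t^-5 - 2t^-4 + 4t^-3 - 2t^-2 + 2t^-1
<D> = -2A^-11 + 2A^-7 - 4A^-3 + 2A - 3A^5 + 2A^9 - A^13; writhe -5
components 3, writhe -5 (13 crossings)
linking number lk(C1,C2) = 0
lk(C1,C3): -2
lk(C2,C3) = 0
3-colorings: 3 of 3^13, det 16 — not tricolorable
note: det 16 = |V(-1)|; not divisible by 3, so not tricolorable


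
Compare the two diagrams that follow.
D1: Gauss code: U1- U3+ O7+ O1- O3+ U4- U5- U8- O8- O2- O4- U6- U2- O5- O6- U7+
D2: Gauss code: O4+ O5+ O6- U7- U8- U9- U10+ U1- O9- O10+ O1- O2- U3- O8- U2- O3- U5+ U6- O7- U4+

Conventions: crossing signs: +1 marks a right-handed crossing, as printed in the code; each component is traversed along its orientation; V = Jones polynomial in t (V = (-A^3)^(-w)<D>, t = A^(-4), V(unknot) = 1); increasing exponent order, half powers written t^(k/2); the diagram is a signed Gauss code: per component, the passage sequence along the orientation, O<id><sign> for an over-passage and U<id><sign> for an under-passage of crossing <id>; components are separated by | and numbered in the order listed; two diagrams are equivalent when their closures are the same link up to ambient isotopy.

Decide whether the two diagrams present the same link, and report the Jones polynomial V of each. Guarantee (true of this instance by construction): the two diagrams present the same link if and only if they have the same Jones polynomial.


same link: yes
V(D1) = -t^-4 + t^-3 + t^-1  [8 crossings, <D> = A^-8 + 1 - A^4, w = -4]
V(D2) = -t^-4 + t^-3 + t^-1  [10 crossings, <D> = A^-8 + 1 - A^4, w = -4]
insight: one V(t) for all 2 diagrams — one class (guaranteed)


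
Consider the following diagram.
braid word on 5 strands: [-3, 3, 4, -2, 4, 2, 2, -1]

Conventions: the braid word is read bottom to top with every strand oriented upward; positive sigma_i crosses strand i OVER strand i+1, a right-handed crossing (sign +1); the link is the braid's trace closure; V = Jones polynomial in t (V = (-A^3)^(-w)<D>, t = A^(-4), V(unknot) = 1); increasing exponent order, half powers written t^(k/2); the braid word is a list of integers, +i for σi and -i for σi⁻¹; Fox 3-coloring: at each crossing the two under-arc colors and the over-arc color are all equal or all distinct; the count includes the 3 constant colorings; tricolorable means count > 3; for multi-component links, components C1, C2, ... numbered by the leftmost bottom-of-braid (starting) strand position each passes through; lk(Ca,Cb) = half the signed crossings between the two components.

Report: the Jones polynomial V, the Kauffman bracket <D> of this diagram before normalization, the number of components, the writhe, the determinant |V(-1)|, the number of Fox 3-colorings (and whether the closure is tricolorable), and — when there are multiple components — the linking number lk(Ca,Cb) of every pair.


V(t) = 1 + t + t^2 + t^3
bracket: A^-6 + A^-2 + A^2 + A^6, w = +2
3 components, writhe +2, over 8 crossings
lk(C1,C2) = 0
linking number lk(C1,C3) = 0
lk(C2,C3): +1
det 0, colorings 9 of 3^8 — tricolorable
observation: det 0 = |V(-1)|; divisible by 3, so tricolorable


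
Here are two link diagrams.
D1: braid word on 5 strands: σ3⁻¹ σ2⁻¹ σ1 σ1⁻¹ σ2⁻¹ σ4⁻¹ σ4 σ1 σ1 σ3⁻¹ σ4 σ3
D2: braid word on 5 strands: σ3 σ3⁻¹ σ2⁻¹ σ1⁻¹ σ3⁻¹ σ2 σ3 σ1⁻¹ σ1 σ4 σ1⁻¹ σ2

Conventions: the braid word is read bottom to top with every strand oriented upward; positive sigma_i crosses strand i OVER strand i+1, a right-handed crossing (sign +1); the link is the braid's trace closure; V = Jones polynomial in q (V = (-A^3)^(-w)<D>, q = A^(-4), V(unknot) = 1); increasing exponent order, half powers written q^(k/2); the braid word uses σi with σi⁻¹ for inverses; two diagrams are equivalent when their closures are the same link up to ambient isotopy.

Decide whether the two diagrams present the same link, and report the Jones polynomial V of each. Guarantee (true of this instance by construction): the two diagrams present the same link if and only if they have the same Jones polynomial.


equivalent: no
V(D1) = q^-2 + 2 + q^2  (w 0, c 12, <D> = A^-8 + 2 + A^8)
V(D2) = q^-3 + q^-2 + q^-1 + 1  (w 0, c 12, <D> = 1 + A^4 + A^8 + A^12)
why: 2 classes among 2 diagrams; unequal V(q) rules out equality


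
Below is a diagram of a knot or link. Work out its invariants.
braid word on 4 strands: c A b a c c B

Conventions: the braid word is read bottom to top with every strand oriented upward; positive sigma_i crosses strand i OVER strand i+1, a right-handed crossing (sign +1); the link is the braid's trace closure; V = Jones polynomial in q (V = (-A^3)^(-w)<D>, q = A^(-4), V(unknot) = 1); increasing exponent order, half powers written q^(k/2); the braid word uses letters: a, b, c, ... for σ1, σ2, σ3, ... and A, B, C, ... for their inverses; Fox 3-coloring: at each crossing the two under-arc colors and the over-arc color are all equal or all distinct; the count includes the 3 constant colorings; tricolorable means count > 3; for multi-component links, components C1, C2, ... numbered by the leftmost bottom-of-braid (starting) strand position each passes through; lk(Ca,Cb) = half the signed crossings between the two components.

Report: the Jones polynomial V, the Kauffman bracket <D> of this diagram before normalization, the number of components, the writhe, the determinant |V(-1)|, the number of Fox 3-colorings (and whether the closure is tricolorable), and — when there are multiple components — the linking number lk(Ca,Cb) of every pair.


V(q) = q + q^3 - q^4
bracket: A^-7 - A^-3 - A^5, w = +3
1 component, writhe +3, over 7 crossings
det 3, colorings 9 of 3^7 — tricolorable
observation: the span of V is 3, forcing >= 3 crossings in any diagram


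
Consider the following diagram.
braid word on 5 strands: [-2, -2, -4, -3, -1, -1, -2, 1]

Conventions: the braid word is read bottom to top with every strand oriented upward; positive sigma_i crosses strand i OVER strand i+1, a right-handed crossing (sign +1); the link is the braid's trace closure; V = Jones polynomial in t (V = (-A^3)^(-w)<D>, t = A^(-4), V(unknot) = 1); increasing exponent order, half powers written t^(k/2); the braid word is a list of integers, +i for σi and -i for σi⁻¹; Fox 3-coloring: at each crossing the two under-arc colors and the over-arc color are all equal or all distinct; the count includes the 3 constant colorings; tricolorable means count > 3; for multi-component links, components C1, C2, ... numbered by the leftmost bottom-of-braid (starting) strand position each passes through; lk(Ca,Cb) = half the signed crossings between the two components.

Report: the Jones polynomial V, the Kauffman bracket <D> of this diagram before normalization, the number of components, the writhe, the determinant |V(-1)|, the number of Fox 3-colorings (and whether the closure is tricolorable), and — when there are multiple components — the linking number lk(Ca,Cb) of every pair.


V(t) = -t^-6 + t^-5 - t^-4 + 2t^-3 - t^-2 + t^-1
bracket: A^-14 - A^-10 + 2A^-6 - A^-2 + A^2 - A^6, w = -6
1 component, writhe -6, over 8 crossings
det 7, colorings 3 of 3^8 — not tricolorable
observation: |V(-1)| = 7: so not tricolorable, since 3 does not divide 7


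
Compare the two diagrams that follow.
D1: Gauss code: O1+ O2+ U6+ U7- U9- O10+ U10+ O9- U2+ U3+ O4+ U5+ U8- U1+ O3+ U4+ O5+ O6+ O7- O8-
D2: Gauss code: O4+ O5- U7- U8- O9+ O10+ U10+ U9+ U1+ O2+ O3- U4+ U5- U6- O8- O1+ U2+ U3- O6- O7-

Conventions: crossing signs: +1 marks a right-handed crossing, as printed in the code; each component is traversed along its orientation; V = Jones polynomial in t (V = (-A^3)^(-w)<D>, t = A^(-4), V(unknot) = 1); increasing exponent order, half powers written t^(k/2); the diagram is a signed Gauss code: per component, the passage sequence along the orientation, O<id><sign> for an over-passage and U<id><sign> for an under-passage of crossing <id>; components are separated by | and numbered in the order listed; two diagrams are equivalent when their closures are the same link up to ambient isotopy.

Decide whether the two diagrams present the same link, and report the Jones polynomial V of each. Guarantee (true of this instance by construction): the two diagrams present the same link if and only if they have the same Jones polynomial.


equivalent: no
V(D1) = t + t^3 - t^4  (w +4, c 10, <D> = -A^-4 + 1 + A^8)
D2 (bracket 1; 10 crossings at w = 0): V = 1
why: 2 values of V(t) split the 2 diagrams


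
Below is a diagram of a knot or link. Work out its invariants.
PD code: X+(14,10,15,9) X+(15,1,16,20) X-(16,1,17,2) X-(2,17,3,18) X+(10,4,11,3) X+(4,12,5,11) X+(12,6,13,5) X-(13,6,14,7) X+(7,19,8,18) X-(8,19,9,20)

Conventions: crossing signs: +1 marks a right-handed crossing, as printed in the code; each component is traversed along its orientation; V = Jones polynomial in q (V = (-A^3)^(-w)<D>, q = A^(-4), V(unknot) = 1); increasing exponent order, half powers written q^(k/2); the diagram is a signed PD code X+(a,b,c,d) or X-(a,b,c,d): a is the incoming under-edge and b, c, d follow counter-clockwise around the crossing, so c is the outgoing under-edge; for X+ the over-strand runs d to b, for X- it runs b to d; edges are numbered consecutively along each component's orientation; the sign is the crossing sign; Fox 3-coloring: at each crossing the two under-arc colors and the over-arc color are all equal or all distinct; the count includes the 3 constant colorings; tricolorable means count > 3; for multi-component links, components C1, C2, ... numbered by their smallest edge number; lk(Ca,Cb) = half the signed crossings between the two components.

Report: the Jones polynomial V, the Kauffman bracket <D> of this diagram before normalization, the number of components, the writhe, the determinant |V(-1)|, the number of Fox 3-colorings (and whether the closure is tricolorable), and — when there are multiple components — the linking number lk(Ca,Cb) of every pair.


V(q) = q + q^3 - q^4
bracket: -A^-10 + A^-6 + A^2, w = +2
1 component, writhe +2, over 10 crossings
det 3, colorings 9 of 3^10 — tricolorable
observation: V spans 3 powers of q: at least 3 crossings in any diagram


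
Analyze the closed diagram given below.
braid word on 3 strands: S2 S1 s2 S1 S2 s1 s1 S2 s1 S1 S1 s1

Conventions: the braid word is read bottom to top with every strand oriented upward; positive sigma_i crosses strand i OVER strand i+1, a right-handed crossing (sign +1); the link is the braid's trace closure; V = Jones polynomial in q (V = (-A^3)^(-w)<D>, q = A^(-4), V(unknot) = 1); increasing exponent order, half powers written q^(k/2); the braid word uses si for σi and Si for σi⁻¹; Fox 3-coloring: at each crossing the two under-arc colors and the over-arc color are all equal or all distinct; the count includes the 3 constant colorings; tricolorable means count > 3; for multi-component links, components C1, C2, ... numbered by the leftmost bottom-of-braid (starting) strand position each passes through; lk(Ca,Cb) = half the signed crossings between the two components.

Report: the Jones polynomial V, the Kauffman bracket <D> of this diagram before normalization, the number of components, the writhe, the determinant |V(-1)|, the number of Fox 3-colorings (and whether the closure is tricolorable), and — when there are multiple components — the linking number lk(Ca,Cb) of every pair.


V = -q^-5 + q^-4 - q^-3 + 2q^-2 - q^-1 + 2 - q
<D> = -A^-10 + 2A^-6 - A^-2 + 2A^2 - A^6 + A^10 - A^14 (w = -2)
1 component over 12 crossings, w = -2
9 Fox colorings among 3^12, |V(-1)| = 9: tricolorable
why: |V(-1)| = 9: so tricolorable, since 3 divides 9


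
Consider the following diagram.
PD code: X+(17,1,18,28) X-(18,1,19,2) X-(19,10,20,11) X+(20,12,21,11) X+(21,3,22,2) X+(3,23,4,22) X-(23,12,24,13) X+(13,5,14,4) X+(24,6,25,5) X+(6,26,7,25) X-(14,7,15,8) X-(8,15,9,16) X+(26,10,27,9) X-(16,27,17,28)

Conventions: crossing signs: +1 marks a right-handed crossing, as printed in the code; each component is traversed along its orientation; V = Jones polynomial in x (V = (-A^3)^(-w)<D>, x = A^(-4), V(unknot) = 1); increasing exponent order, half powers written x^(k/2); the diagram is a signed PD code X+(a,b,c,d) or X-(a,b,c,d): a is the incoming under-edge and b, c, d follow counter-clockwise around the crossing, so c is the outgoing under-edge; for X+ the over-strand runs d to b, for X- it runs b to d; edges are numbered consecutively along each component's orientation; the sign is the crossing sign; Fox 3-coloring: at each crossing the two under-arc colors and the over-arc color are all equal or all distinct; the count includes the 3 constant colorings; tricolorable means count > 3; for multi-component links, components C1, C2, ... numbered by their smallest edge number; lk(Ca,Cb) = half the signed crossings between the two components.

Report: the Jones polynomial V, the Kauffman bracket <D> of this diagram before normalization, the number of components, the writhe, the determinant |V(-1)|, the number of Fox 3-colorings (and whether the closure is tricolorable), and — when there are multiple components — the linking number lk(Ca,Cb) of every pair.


V = -x^-1 + 2 - x + 2x^2 - x^3 + x^4 - x^5
<D> = -A^-14 + A^-10 - A^-6 + 2A^-2 - A^2 + 2A^6 - A^10 (w = +2)
1 component over 14 crossings, w = +2
9 Fox colorings among 3^14, |V(-1)| = 9: tricolorable
why: w = +2 (over 14 crossings) is diagram-only; (-A^3)^(-2) removes it from V


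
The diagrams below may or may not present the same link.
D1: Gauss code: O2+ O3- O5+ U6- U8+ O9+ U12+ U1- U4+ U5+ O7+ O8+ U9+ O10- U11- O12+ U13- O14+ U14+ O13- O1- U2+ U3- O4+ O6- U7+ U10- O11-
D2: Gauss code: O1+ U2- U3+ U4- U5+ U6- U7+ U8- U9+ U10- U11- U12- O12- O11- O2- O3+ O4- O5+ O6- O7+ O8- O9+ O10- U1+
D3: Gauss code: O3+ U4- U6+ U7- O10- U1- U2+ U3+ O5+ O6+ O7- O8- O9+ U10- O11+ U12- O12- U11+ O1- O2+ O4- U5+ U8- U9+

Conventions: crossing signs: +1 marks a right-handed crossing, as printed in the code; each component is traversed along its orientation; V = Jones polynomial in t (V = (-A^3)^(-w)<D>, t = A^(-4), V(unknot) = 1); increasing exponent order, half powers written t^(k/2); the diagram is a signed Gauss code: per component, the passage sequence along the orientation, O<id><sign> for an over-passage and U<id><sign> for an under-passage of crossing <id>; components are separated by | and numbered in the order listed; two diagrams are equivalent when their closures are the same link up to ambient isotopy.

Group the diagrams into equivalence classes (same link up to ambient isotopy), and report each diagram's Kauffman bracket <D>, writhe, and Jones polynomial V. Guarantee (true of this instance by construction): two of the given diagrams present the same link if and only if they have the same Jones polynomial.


grouping into links: {D1} | {D2} | {D3}
V(D1) = -t^-1 + 2 - t + 2t^2 - t^3 + t^4 - t^5  (w +2, c 14, <D> = -A^-14 + A^-10 - A^-6 + 2A^-2 - A^2 + 2A^6 - A^10)
V(D2) = 1  [12 crossings, <D> = A^-6, w = -2]
V(D3) = t^-2 - t^-1 + 1 - t + t^2  [12 crossings, <D> = A^-8 - A^-4 + 1 - A^4 + A^8, w = 0]
why: 3 classes among 3 diagrams; unequal V(t) rules out equality


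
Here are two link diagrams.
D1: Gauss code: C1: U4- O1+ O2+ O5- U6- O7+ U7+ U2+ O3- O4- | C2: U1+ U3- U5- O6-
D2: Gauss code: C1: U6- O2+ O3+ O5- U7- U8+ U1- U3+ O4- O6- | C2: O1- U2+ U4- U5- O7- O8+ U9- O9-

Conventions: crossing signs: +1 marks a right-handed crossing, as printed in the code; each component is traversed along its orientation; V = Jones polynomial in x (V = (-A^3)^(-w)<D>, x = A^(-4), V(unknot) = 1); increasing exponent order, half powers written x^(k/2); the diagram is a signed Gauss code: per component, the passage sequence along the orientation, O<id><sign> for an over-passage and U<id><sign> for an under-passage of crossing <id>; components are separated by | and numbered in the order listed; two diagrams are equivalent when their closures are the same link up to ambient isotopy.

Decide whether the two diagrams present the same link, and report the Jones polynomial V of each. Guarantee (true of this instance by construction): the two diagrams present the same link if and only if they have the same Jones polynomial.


equivalent: yes
D1 (bracket A^-1 + A^7; 7 crossings at w = -1): V = -x^(-5/2) - x^(-1/2)
D2 (bracket A^-7 + A; 9 crossings at w = -3): V = -x^(-5/2) - x^(-1/2)
key observation: all 2 diagrams share one V(x), hence one class


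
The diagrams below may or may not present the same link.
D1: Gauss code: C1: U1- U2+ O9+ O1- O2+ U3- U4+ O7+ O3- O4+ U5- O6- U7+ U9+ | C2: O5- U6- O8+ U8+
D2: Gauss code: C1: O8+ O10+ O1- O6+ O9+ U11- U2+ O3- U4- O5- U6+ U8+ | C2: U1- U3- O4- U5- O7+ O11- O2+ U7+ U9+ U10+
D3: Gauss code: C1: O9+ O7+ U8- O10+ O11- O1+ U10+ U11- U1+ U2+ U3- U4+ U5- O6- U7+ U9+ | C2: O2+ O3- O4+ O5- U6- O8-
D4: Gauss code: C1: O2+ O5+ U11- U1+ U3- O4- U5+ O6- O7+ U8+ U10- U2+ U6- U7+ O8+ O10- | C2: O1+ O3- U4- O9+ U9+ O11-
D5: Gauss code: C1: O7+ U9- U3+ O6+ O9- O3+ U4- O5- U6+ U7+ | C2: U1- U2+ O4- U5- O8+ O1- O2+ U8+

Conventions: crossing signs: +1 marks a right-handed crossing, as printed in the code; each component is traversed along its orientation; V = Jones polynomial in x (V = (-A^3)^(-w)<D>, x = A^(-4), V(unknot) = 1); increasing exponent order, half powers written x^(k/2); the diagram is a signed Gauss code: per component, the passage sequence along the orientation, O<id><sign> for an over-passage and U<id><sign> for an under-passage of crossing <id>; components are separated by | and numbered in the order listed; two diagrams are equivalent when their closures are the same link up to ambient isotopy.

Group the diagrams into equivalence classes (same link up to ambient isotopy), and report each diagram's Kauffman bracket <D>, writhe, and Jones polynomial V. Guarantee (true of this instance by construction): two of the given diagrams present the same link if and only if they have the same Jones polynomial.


equivalence classes: {D1, D2, D3, D4, D5}
D1 (bracket A^5 + A^13; 9 crossings at w = +1): V = -x^(-5/2) - x^(-1/2)
V(D2) = -x^(-5/2) - x^(-1/2)  [11 crossings, <D> = A^5 + A^13, w = +1]
D3 (bracket A^5 + A^13; 11 crossings at w = +1): V = -x^(-5/2) - x^(-1/2)
V(D4) = -x^(-5/2) - x^(-1/2)  (w +1, c 11, <D> = A^5 + A^13)
D5 (bracket A^5 + A^13; 9 crossings at w = +1): V = -x^(-5/2) - x^(-1/2)
key observation: all 5 diagrams share one V(x), hence one class


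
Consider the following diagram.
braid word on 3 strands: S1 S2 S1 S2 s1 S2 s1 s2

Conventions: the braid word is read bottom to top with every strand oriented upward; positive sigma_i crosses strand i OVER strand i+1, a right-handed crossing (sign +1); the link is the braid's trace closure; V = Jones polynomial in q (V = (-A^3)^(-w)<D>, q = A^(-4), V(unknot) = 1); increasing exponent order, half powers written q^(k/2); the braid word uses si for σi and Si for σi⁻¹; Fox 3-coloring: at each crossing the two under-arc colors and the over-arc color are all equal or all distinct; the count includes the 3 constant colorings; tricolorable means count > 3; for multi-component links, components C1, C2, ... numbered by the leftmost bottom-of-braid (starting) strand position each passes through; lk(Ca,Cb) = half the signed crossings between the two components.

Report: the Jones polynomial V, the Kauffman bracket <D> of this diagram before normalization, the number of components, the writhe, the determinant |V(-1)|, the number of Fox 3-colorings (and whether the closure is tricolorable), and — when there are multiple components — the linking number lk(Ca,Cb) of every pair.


V = -q^-4 + q^-3 + q^-1
<D> = A^-2 + A^6 - A^10 (w = -2)
1 component over 8 crossings, w = -2
9 Fox colorings among 3^8, |V(-1)| = 3: tricolorable
why: det 3 = |V(-1)|; divisible by 3, so tricolorable


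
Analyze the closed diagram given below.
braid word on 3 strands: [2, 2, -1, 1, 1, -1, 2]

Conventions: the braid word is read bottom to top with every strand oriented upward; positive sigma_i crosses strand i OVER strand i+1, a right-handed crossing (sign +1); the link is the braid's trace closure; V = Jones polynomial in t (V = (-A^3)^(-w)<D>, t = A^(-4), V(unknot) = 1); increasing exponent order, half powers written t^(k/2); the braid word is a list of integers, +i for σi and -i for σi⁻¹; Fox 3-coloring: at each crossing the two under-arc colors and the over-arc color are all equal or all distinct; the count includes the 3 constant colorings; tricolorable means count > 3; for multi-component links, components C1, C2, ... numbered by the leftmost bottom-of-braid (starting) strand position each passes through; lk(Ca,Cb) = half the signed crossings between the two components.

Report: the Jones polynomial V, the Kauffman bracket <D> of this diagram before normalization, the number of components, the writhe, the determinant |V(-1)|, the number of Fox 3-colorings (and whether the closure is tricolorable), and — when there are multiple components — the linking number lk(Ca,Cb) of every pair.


Jones polynomial: V(t) = -t^(1/2) - t^(3/2) - t^(5/2) + t^(9/2)
<D> = -A^-9 + A^-1 + A^3 + A^7; writhe +3
components 2, writhe +3 (7 crossings)
linking number lk(C1,C2) = 0
3-colorings: 27 of 3^7, det 0 — tricolorable
note: free reduction leaves σ2 σ2 σ2 of the original 7 letters


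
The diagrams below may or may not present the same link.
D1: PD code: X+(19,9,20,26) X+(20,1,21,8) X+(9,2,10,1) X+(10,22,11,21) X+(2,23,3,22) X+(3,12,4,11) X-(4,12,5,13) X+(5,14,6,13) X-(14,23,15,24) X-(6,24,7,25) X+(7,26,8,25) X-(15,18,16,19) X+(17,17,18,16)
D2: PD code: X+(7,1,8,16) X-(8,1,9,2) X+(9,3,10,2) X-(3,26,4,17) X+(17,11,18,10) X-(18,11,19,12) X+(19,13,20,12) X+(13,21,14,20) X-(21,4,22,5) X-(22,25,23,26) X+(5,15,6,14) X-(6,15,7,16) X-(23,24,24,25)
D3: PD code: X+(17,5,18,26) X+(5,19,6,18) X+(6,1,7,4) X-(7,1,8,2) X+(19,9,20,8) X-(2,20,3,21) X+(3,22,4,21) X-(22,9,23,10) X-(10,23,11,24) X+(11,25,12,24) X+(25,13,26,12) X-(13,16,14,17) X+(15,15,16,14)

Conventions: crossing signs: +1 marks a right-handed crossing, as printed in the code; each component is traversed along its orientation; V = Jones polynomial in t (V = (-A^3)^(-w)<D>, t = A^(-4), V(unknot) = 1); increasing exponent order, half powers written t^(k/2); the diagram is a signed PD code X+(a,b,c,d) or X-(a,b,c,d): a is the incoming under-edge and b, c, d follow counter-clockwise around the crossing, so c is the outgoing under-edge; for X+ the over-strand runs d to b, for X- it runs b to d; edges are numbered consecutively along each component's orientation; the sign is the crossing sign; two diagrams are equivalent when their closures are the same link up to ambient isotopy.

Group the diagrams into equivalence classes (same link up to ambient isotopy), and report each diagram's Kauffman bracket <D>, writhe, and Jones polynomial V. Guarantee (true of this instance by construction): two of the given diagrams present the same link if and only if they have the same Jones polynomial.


grouping into links: {D1} | {D2} | {D3}
V(D1) = -t^(3/2) - t^(7/2) + t^(9/2) - t^(11/2)  (w +5, c 13, <D> = A^-7 - A^-3 + A + A^9)
V(D2) = -t^(-3/2) + t^(-1/2) - 2t^(1/2) + t^(3/2) - 2t^(5/2) + t^(7/2)  [13 crossings, <D> = -A^-17 + 2A^-13 - A^-9 + 2A^-5 - A^-1 + A^3, w = -1]
V(D3) = -t^(1/2) - t^(3/2) - t^(5/2) + t^(9/2)  (w +3, c 13, <D> = -A^-9 + A^-1 + A^3 + A^7)
key observation: V(t) takes 3 values over 3 diagrams, fixing the grouping


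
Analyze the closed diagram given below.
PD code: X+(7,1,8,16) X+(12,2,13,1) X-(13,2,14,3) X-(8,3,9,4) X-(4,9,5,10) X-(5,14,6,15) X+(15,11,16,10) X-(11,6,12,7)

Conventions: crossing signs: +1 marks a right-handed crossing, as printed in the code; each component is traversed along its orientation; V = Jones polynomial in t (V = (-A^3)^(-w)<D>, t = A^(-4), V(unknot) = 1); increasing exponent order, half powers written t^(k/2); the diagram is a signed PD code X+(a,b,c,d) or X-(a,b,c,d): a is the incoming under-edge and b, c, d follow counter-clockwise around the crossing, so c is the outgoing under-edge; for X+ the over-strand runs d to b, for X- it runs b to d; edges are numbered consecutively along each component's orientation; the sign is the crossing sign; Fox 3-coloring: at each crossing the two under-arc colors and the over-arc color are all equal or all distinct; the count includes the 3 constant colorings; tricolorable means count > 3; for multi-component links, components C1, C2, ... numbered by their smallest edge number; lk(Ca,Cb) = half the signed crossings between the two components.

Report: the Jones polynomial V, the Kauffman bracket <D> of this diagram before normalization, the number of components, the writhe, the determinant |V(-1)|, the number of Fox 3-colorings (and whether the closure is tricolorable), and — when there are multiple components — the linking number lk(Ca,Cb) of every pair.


Jones polynomial: V(t) = 1
<D> = A^-6; writhe -2
components 1, writhe -2 (8 crossings)
3-colorings: 3 of 3^8, det 1 — not tricolorable
note: w = -2 (over 8 crossings) is diagram-only; (-A^3)^(2) removes it from V


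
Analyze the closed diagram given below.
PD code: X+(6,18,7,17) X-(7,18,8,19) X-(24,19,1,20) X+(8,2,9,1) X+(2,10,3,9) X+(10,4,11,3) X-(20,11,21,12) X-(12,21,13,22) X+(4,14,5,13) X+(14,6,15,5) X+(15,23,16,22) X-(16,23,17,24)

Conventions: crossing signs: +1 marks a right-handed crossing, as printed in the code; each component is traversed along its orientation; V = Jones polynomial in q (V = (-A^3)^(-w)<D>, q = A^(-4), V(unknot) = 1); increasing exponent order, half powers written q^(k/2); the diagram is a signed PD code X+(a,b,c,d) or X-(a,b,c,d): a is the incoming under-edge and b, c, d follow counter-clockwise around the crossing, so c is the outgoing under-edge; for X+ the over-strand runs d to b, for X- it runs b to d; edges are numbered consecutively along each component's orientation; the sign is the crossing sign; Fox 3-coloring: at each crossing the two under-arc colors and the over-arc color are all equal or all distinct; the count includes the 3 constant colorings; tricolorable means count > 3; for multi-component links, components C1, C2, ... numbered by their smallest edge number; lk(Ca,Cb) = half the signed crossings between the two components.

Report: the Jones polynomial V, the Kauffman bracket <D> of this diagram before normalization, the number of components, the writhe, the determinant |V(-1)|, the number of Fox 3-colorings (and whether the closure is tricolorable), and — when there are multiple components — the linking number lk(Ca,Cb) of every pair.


Jones polynomial: V(q) = -q^-2 + 2q^-1 - 3 + 5q - 4q^2 + 5q^3 - 4q^4 + 2q^5 - q^6
<D> = -A^-18 + 2A^-14 - 4A^-10 + 5A^-6 - 4A^-2 + 5A^2 - 3A^6 + 2A^10 - A^14; writhe +2
components 1, writhe +2 (12 crossings)
3-colorings: 9 of 3^12, det 27 — tricolorable
note: |V(-1)| = 27: so tricolorable, since 3 divides 27


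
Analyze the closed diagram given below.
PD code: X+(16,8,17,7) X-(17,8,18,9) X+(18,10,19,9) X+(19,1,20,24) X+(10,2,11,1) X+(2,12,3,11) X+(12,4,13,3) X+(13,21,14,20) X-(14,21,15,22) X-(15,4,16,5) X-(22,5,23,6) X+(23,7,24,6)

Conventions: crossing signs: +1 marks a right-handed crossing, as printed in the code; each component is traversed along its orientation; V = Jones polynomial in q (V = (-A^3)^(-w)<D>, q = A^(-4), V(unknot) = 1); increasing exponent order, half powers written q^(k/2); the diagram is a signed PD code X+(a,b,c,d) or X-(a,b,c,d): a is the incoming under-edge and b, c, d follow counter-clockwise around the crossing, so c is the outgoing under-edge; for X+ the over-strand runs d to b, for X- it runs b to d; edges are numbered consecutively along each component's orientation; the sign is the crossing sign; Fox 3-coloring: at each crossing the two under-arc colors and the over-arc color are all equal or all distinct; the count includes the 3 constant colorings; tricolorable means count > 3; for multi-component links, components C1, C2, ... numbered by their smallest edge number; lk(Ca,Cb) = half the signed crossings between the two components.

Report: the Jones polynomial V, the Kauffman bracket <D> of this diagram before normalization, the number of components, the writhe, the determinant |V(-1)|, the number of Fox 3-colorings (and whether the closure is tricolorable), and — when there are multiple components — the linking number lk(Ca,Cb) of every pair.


V(q) = q + q^3 - q^4
bracket: -A^-4 + 1 + A^8, w = +4
1 component, writhe +4, over 12 crossings
det 3, colorings 9 of 3^12 — tricolorable
observation: the span of V is 3, forcing >= 3 crossings in any diagram


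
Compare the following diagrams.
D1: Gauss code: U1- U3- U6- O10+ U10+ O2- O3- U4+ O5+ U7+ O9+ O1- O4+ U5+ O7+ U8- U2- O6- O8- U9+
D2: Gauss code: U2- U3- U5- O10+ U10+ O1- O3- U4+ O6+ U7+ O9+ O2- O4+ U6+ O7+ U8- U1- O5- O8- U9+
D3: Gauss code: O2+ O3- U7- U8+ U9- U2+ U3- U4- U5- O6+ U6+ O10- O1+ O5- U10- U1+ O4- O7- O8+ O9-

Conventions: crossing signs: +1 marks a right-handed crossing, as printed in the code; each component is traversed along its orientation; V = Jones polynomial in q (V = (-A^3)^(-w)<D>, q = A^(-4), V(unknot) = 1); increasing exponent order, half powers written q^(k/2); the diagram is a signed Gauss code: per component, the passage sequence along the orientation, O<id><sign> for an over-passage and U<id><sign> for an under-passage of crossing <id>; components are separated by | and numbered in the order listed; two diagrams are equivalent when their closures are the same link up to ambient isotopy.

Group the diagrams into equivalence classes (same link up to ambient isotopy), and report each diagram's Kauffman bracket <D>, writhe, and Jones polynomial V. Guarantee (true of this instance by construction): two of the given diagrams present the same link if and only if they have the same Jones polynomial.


grouping into links: {D1, D2} | {D3}
V(D1) = -q^-3 + q^-2 - q^-1 + 3 - q + q^2 - q^3  (w 0, c 10, <D> = -A^-12 + A^-8 - A^-4 + 3 - A^4 + A^8 - A^12)
V(D2) = -q^-3 + q^-2 - q^-1 + 3 - q + q^2 - q^3  [10 crossings, <D> = -A^-12 + A^-8 - A^-4 + 3 - A^4 + A^8 - A^12, w = 0]
V(D3) = 1  (w -2, c 10, <D> = A^-6)
key observation: comparing 3 Jones polynomials yields 2 groups
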